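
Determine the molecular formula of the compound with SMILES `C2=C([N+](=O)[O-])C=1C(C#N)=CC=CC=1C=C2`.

C11H6N2O2

Heavy atoms from the SMILES: 11 C, 2 N, 2 O.
Implicit hydrogens by atom environment:
  6 × C (aromatic): 1 H each → 6
  4 × C (aromatic): no H
  1 × C: no H
  1 × N: no H
  1 × N (charge +1): no H
  1 × O: no H
  1 × O (charge -1): no H
  Total hydrogens = 6.
Molecular formula: C11H6N2O2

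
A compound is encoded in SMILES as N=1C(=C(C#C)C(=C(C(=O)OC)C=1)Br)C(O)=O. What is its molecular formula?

C10H6BrNO4

Heavy atoms from the SMILES: 1 Br, 10 C, 1 N, 4 O.
Implicit hydrogens by atom environment:
  4 × C (aromatic): no H
  3 × C: no H
  3 × O: no H
  1 × Br: no H
  1 × C: 3 H
  1 × C (aromatic): 1 H
  1 × C: 1 H
  1 × N (aromatic): no H
  1 × O: 1 H
  Total hydrogens = 6.
Molecular formula: C10H6BrNO4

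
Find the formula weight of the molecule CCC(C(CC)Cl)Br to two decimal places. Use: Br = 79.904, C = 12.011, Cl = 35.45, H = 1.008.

Molecular formula: C6H12BrCl.
M = 1×79.904 + 6×12.011 + 1×35.45 + 12×1.008 = 199.52 g/mol.

199.52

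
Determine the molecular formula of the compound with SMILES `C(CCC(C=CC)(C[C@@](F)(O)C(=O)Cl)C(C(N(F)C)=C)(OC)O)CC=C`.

Heavy atoms from the SMILES: 18 C, 1 Cl, 2 F, 1 N, 4 O.
Implicit hydrogens by atom environment:
  7 × C: 2 H each → 14
  5 × C: no H
  3 × C: 3 H each → 9
  3 × C: 1 H each → 3
  2 × F: no H
  2 × O: 1 H each → 2
  2 × O: no H
  1 × Cl: no H
  1 × N: no H
  Total hydrogens = 28.
Molecular formula: C18H28ClF2NO4

C18H28ClF2NO4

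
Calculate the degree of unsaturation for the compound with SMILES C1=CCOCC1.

2

Molecular formula from the SMILES: C5H8O.
DoU = (2C + 2 + N − H − X)/2 = (2·5 + 2 + 0 − 8 − 0)/2 = 4/2 = 2.
(Structurally: 1 ring(s) + 1 π bond(s) = 2.)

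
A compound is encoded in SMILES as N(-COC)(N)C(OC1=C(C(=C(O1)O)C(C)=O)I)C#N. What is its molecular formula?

C10H12IN3O5

Heavy atoms from the SMILES: 10 C, 1 I, 3 N, 5 O.
Implicit hydrogens by atom environment:
  4 × C (aromatic): no H
  3 × O: no H
  2 × C: 3 H each → 6
  2 × C: no H
  2 × N: no H
  1 × C: 2 H
  1 × C: 1 H
  1 × I: no H
  1 × N: 2 H
  1 × O: 1 H
  1 × O (aromatic): no H
  Total hydrogens = 12.
Molecular formula: C10H12IN3O5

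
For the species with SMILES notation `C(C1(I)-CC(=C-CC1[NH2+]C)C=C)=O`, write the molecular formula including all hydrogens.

Heavy atoms from the SMILES: 10 C, 1 I, 1 N, 1 O.
Implicit hydrogens by atom environment:
  4 × C: 1 H each → 4
  3 × C: 2 H each → 6
  2 × C: no H
  1 × C: 3 H
  1 × I: no H
  1 × N (charge +1): 2 H
  1 × O: no H
  Total hydrogens = 15.
Net charge +1.
Molecular formula: C10H15INO+

C10H15INO+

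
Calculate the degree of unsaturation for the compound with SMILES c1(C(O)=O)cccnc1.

5

Molecular formula from the SMILES: C6H5NO2.
DoU = (2C + 2 + N − H − X)/2 = (2·6 + 2 + 1 − 5 − 0)/2 = 10/2 = 5.
(Structurally: 1 ring(s) + 4 π bond(s) = 5.)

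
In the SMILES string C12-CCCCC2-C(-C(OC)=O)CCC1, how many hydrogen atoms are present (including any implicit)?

20

Hydrogens are implicit in SMILES; fill each atom to its normal valence:
  7 × C: 2 H each → 14
  3 × C: 1 H each → 3
  2 × O: no H
  1 × C: 3 H
  1 × C: no H
  Total hydrogens = 20.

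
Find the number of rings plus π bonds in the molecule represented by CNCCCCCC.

Molecular formula from the SMILES: C7H17N.
DoU = (2C + 2 + N − H − X)/2 = (2·7 + 2 + 1 − 17 − 0)/2 = 0/2 = 0.
(Structurally: 0 ring(s) + 0 π bond(s) = 0.)

0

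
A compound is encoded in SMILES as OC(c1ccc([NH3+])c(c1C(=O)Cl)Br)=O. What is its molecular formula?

Heavy atoms from the SMILES: 1 Br, 8 C, 1 Cl, 1 N, 3 O.
Implicit hydrogens by atom environment:
  4 × C (aromatic): no H
  2 × C (aromatic): 1 H each → 2
  2 × C: no H
  2 × O: no H
  1 × Br: no H
  1 × Cl: no H
  1 × N (charge +1): 3 H
  1 × O: 1 H
  Total hydrogens = 6.
Net charge +1.
Molecular formula: C8H6BrClNO3+

C8H6BrClNO3+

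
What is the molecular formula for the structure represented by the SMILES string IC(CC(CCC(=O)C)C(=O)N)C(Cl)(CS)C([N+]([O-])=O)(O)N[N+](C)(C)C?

C14H27ClIN4O5S+

Heavy atoms from the SMILES: 14 C, 1 Cl, 1 I, 4 N, 5 O, 1 S.
Implicit hydrogens by atom environment:
  4 × C: 3 H each → 12
  4 × C: 2 H each → 8
  4 × C: no H
  3 × O: no H
  2 × C: 1 H each → 2
  2 × N (charge +1): no H
  1 × Cl: no H
  1 × I: no H
  1 × N: 2 H
  1 × N: 1 H
  1 × O: 1 H
  1 × O (charge -1): no H
  1 × S: 1 H
  Total hydrogens = 27.
Net charge +1.
Molecular formula: C14H27ClIN4O5S+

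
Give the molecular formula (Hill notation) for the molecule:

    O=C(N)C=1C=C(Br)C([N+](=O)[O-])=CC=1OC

Heavy atoms from the SMILES: 1 Br, 8 C, 2 N, 4 O.
Implicit hydrogens by atom environment:
  4 × C (aromatic): no H
  3 × O: no H
  2 × C (aromatic): 1 H each → 2
  1 × Br: no H
  1 × C: 3 H
  1 × C: no H
  1 × N: 2 H
  1 × N (charge +1): no H
  1 × O (charge -1): no H
  Total hydrogens = 7.
Molecular formula: C8H7BrN2O4

C8H7BrN2O4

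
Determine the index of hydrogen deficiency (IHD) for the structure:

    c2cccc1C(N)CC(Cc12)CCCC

5

Molecular formula from the SMILES: C14H21N.
DoU = (2C + 2 + N − H − X)/2 = (2·14 + 2 + 1 − 21 − 0)/2 = 10/2 = 5.
(Structurally: 2 ring(s) + 3 π bond(s) = 5.)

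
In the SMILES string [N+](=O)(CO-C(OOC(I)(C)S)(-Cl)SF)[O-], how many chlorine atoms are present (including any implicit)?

1

The symbol for chlorine appears 1 time in the SMILES.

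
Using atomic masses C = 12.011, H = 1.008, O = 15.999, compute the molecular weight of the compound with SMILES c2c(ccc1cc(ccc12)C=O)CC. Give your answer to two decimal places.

Molecular formula: C13H12O.
M = 13×12.011 + 12×1.008 + 1×15.999 = 184.24 g/mol.

184.24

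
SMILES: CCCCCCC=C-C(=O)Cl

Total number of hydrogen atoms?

Hydrogens are implicit in SMILES; fill each atom to its normal valence:
  5 × C: 2 H each → 10
  2 × C: 1 H each → 2
  1 × C: 3 H
  1 × C: no H
  1 × Cl: no H
  1 × O: no H
  Total hydrogens = 15.

15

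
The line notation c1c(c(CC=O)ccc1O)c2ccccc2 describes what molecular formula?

Heavy atoms from the SMILES: 14 C, 2 O.
Implicit hydrogens by atom environment:
  8 × C (aromatic): 1 H each → 8
  4 × C (aromatic): no H
  1 × C: 2 H
  1 × C: 1 H
  1 × O: 1 H
  1 × O: no H
  Total hydrogens = 12.
Molecular formula: C14H12O2

C14H12O2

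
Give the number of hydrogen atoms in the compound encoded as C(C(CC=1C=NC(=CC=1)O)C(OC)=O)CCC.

Hydrogens are implicit in SMILES; fill each atom to its normal valence:
  4 × C: 2 H each → 8
  3 × C (aromatic): 1 H each → 3
  2 × C: 3 H each → 6
  2 × C (aromatic): no H
  2 × O: no H
  1 × C: 1 H
  1 × C: no H
  1 × N (aromatic): no H
  1 × O: 1 H
  Total hydrogens = 19.

19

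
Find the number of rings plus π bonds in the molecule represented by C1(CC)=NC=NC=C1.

4

Molecular formula from the SMILES: C6H8N2.
DoU = (2C + 2 + N − H − X)/2 = (2·6 + 2 + 2 − 8 − 0)/2 = 8/2 = 4.
(Structurally: 1 ring(s) + 3 π bond(s) = 4.)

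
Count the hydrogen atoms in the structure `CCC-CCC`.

14

Hydrogens are implicit in SMILES; fill each atom to its normal valence:
  4 × C: 2 H each → 8
  2 × C: 3 H each → 6
  Total hydrogens = 14.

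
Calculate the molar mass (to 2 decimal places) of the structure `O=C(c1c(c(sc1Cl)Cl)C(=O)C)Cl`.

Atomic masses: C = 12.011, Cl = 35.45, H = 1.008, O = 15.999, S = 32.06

257.51

Molecular formula: C7H3Cl3O2S.
M = 7×12.011 + 3×35.45 + 3×1.008 + 2×15.999 + 1×32.06 = 257.51 g/mol.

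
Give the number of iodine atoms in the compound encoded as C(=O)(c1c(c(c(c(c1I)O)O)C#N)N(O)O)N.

The symbol for iodine appears 1 time in the SMILES.

1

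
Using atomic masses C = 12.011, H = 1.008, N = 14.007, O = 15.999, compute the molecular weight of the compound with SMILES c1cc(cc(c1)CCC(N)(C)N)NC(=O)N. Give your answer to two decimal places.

222.29

Molecular formula: C11H18N4O.
M = 11×12.011 + 18×1.008 + 4×14.007 + 1×15.999 = 222.29 g/mol.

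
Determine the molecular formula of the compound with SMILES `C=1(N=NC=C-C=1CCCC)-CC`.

Heavy atoms from the SMILES: 10 C, 2 N.
Implicit hydrogens by atom environment:
  4 × C: 2 H each → 8
  2 × C: 3 H each → 6
  2 × C (aromatic): 1 H each → 2
  2 × C (aromatic): no H
  2 × N (aromatic): no H
  Total hydrogens = 16.
Molecular formula: C10H16N2

C10H16N2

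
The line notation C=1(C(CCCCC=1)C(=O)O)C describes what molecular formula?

C9H14O2

Heavy atoms from the SMILES: 9 C, 2 O.
Implicit hydrogens by atom environment:
  4 × C: 2 H each → 8
  2 × C: 1 H each → 2
  2 × C: no H
  1 × C: 3 H
  1 × O: 1 H
  1 × O: no H
  Total hydrogens = 14.
Molecular formula: C9H14O2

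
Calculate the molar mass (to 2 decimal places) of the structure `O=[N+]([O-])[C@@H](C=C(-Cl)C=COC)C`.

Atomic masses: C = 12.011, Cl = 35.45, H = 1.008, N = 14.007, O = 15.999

191.61

Molecular formula: C7H10ClNO3.
M = 7×12.011 + 1×35.45 + 10×1.008 + 1×14.007 + 3×15.999 = 191.61 g/mol.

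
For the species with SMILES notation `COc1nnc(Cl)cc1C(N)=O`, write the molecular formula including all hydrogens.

Heavy atoms from the SMILES: 6 C, 1 Cl, 3 N, 2 O.
Implicit hydrogens by atom environment:
  3 × C (aromatic): no H
  2 × N (aromatic): no H
  2 × O: no H
  1 × C: 3 H
  1 × C (aromatic): 1 H
  1 × C: no H
  1 × Cl: no H
  1 × N: 2 H
  Total hydrogens = 6.
Molecular formula: C6H6ClN3O2

C6H6ClN3O2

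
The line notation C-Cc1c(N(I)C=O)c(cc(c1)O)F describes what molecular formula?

C9H9FINO2

Heavy atoms from the SMILES: 9 C, 1 F, 1 I, 1 N, 2 O.
Implicit hydrogens by atom environment:
  4 × C (aromatic): no H
  2 × C (aromatic): 1 H each → 2
  1 × C: 3 H
  1 × C: 2 H
  1 × C: 1 H
  1 × F: no H
  1 × I: no H
  1 × N: no H
  1 × O: 1 H
  1 × O: no H
  Total hydrogens = 9.
Molecular formula: C9H9FINO2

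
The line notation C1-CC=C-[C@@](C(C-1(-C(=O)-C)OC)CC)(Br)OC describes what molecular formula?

Heavy atoms from the SMILES: 1 Br, 13 C, 3 O.
Implicit hydrogens by atom environment:
  4 × C: 3 H each → 12
  3 × C: 2 H each → 6
  3 × C: 1 H each → 3
  3 × C: no H
  3 × O: no H
  1 × Br: no H
  Total hydrogens = 21.
Molecular formula: C13H21BrO3

C13H21BrO3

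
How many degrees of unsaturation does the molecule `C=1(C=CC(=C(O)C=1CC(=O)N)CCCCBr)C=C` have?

Molecular formula from the SMILES: C14H18BrNO2.
DoU = (2C + 2 + N − H − X)/2 = (2·14 + 2 + 1 − 18 − 1)/2 = 12/2 = 6.
(Structurally: 1 ring(s) + 5 π bond(s) = 6.)

6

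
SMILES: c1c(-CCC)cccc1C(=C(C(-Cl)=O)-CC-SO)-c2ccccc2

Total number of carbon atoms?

The symbol for carbon appears 20 times in the SMILES. Lowercase c denotes aromatic carbon and counts toward C.

20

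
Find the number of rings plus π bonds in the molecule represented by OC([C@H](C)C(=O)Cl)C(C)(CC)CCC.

1

Molecular formula from the SMILES: C11H21ClO2.
DoU = (2C + 2 + N − H − X)/2 = (2·11 + 2 + 0 − 21 − 1)/2 = 2/2 = 1.
(Structurally: 0 ring(s) + 1 π bond(s) = 1.)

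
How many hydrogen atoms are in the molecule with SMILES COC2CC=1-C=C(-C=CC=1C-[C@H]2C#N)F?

Hydrogens are implicit in SMILES; fill each atom to its normal valence:
  3 × C (aromatic): 1 H each → 3
  3 × C (aromatic): no H
  2 × C: 2 H each → 4
  2 × C: 1 H each → 2
  1 × C: 3 H
  1 × C: no H
  1 × F: no H
  1 × N: no H
  1 × O: no H
  Total hydrogens = 12.

12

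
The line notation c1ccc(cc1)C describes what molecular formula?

Heavy atoms from the SMILES: 7 C.
Implicit hydrogens by atom environment:
  5 × C (aromatic): 1 H each → 5
  1 × C: 3 H
  1 × C (aromatic): no H
  Total hydrogens = 8.
Molecular formula: C7H8

C7H8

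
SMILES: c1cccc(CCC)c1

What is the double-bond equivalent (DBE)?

Molecular formula from the SMILES: C9H12.
DoU = (2C + 2 + N − H − X)/2 = (2·9 + 2 + 0 − 12 − 0)/2 = 8/2 = 4.
(Structurally: 1 ring(s) + 3 π bond(s) = 4.)

4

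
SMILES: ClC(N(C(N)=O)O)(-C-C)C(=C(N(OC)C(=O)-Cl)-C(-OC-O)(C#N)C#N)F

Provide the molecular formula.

C12H14Cl2FN5O6

Heavy atoms from the SMILES: 12 C, 2 Cl, 1 F, 5 N, 6 O.
Implicit hydrogens by atom environment:
  8 × C: no H
  4 × N: no H
  4 × O: no H
  2 × C: 3 H each → 6
  2 × C: 2 H each → 4
  2 × Cl: no H
  2 × O: 1 H each → 2
  1 × F: no H
  1 × N: 2 H
  Total hydrogens = 14.
Molecular formula: C12H14Cl2FN5O6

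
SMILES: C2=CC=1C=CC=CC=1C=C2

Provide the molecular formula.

Heavy atoms from the SMILES: 10 C.
Implicit hydrogens by atom environment:
  8 × C (aromatic): 1 H each → 8
  2 × C (aromatic): no H
  Total hydrogens = 8.
Molecular formula: C10H8

C10H8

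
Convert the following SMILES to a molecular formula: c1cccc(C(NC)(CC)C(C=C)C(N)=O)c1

Heavy atoms from the SMILES: 14 C, 2 N, 1 O.
Implicit hydrogens by atom environment:
  5 × C (aromatic): 1 H each → 5
  2 × C: 3 H each → 6
  2 × C: 2 H each → 4
  2 × C: 1 H each → 2
  2 × C: no H
  1 × C (aromatic): no H
  1 × N: 2 H
  1 × N: 1 H
  1 × O: no H
  Total hydrogens = 20.
Molecular formula: C14H20N2O

C14H20N2O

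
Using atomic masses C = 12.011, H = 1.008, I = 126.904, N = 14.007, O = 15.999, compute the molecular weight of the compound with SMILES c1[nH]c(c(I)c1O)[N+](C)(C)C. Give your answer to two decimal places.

267.09

Molecular formula: C7H12IN2O+.
M = 7×12.011 + 12×1.008 + 1×126.904 + 2×14.007 + 1×15.999 = 267.09 g/mol.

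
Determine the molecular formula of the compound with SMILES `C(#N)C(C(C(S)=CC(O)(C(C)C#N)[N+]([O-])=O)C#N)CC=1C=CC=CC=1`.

Heavy atoms from the SMILES: 17 C, 4 N, 3 O, 1 S.
Implicit hydrogens by atom environment:
  5 × C (aromatic): 1 H each → 5
  5 × C: no H
  4 × C: 1 H each → 4
  3 × N: no H
  1 × C: 3 H
  1 × C: 2 H
  1 × C (aromatic): no H
  1 × N (charge +1): no H
  1 × O: 1 H
  1 × O: no H
  1 × O (charge -1): no H
  1 × S: 1 H
  Total hydrogens = 16.
Molecular formula: C17H16N4O3S

C17H16N4O3S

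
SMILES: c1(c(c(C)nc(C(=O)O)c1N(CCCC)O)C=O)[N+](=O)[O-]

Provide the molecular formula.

Heavy atoms from the SMILES: 12 C, 3 N, 6 O.
Implicit hydrogens by atom environment:
  5 × C (aromatic): no H
  3 × C: 2 H each → 6
  3 × O: no H
  2 × C: 3 H each → 6
  2 × O: 1 H each → 2
  1 × C: 1 H
  1 × C: no H
  1 × N (aromatic): no H
  1 × N: no H
  1 × N (charge +1): no H
  1 × O (charge -1): no H
  Total hydrogens = 15.
Molecular formula: C12H15N3O6

C12H15N3O6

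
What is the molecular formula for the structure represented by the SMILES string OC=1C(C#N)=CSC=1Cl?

C5H2ClNOS

Heavy atoms from the SMILES: 5 C, 1 Cl, 1 N, 1 O, 1 S.
Implicit hydrogens by atom environment:
  3 × C (aromatic): no H
  1 × C (aromatic): 1 H
  1 × C: no H
  1 × Cl: no H
  1 × N: no H
  1 × O: 1 H
  1 × S (aromatic): no H
  Total hydrogens = 2.
Molecular formula: C5H2ClNOS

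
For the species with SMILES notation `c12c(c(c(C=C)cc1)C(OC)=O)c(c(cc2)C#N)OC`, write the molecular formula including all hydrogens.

C16H13NO3

Heavy atoms from the SMILES: 16 C, 1 N, 3 O.
Implicit hydrogens by atom environment:
  6 × C (aromatic): no H
  4 × C (aromatic): 1 H each → 4
  3 × O: no H
  2 × C: 3 H each → 6
  2 × C: no H
  1 × C: 2 H
  1 × C: 1 H
  1 × N: no H
  Total hydrogens = 13.
Molecular formula: C16H13NO3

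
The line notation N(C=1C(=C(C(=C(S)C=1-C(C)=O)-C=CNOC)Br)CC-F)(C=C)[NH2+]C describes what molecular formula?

Heavy atoms from the SMILES: 1 Br, 16 C, 1 F, 3 N, 2 O, 1 S.
Implicit hydrogens by atom environment:
  6 × C (aromatic): no H
  3 × C: 3 H each → 9
  3 × C: 2 H each → 6
  3 × C: 1 H each → 3
  2 × O: no H
  1 × Br: no H
  1 × C: no H
  1 × F: no H
  1 × N (charge +1): 2 H
  1 × N: 1 H
  1 × N: no H
  1 × S: 1 H
  Total hydrogens = 22.
Net charge +1.
Molecular formula: C16H22BrFN3O2S+

C16H22BrFN3O2S+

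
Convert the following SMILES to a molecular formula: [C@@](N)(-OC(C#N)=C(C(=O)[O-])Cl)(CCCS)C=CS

Heavy atoms from the SMILES: 10 C, 1 Cl, 2 N, 3 O, 2 S.
Implicit hydrogens by atom environment:
  5 × C: no H
  3 × C: 2 H each → 6
  2 × C: 1 H each → 2
  2 × O: no H
  2 × S: 1 H each → 2
  1 × Cl: no H
  1 × N: 2 H
  1 × N: no H
  1 × O (charge -1): no H
  Total hydrogens = 12.
Net charge -1.
Molecular formula: C10H12ClN2O3S2-

C10H12ClN2O3S2-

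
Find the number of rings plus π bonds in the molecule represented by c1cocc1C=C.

Molecular formula from the SMILES: C6H6O.
DoU = (2C + 2 + N − H − X)/2 = (2·6 + 2 + 0 − 6 − 0)/2 = 8/2 = 4.
(Structurally: 1 ring(s) + 3 π bond(s) = 4.)

4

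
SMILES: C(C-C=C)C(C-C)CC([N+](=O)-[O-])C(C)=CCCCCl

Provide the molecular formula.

Heavy atoms from the SMILES: 15 C, 1 Cl, 1 N, 2 O.
Implicit hydrogens by atom environment:
  8 × C: 2 H each → 16
  4 × C: 1 H each → 4
  2 × C: 3 H each → 6
  1 × C: no H
  1 × Cl: no H
  1 × N (charge +1): no H
  1 × O: no H
  1 × O (charge -1): no H
  Total hydrogens = 26.
Molecular formula: C15H26ClNO2

C15H26ClNO2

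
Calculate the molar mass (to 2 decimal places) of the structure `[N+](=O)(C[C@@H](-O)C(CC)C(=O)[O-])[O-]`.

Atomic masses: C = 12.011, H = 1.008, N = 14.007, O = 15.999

176.15

Molecular formula: C6H10NO5-.
M = 6×12.011 + 10×1.008 + 1×14.007 + 5×15.999 = 176.15 g/mol.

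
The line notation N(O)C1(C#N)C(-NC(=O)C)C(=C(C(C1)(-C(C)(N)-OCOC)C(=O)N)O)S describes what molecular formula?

Heavy atoms from the SMILES: 14 C, 5 N, 6 O, 1 S.
Implicit hydrogens by atom environment:
  8 × C: no H
  4 × O: no H
  3 × C: 3 H each → 9
  2 × C: 2 H each → 4
  2 × N: 2 H each → 4
  2 × N: 1 H each → 2
  2 × O: 1 H each → 2
  1 × C: 1 H
  1 × N: no H
  1 × S: 1 H
  Total hydrogens = 23.
Molecular formula: C14H23N5O6S

C14H23N5O6S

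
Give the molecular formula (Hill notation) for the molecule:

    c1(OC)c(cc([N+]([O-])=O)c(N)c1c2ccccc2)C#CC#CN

C17H13N3O3

Heavy atoms from the SMILES: 17 C, 3 N, 3 O.
Implicit hydrogens by atom environment:
  6 × C (aromatic): 1 H each → 6
  6 × C (aromatic): no H
  4 × C: no H
  2 × N: 2 H each → 4
  2 × O: no H
  1 × C: 3 H
  1 × N (charge +1): no H
  1 × O (charge -1): no H
  Total hydrogens = 13.
Molecular formula: C17H13N3O3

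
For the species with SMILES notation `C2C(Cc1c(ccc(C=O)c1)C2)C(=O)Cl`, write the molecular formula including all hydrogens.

Heavy atoms from the SMILES: 12 C, 1 Cl, 2 O.
Implicit hydrogens by atom environment:
  3 × C: 2 H each → 6
  3 × C (aromatic): 1 H each → 3
  3 × C (aromatic): no H
  2 × C: 1 H each → 2
  2 × O: no H
  1 × C: no H
  1 × Cl: no H
  Total hydrogens = 11.
Molecular formula: C12H11ClO2

C12H11ClO2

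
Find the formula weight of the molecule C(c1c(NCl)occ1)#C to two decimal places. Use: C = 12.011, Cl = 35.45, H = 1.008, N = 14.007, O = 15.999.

Molecular formula: C6H4ClNO.
M = 6×12.011 + 1×35.45 + 4×1.008 + 1×14.007 + 1×15.999 = 141.55 g/mol.

141.55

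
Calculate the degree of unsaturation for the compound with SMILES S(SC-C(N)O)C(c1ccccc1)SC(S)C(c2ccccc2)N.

Molecular formula from the SMILES: C17H22N2OS4.
DoU = (2C + 2 + N − H − X)/2 = (2·17 + 2 + 2 − 22 − 0)/2 = 16/2 = 8.
(Structurally: 2 ring(s) + 6 π bond(s) = 8.)

8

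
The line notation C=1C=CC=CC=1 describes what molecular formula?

Heavy atoms from the SMILES: 6 C.
Implicit hydrogens by atom environment:
  6 × C (aromatic): 1 H each → 6
  Total hydrogens = 6.
Molecular formula: C6H6

C6H6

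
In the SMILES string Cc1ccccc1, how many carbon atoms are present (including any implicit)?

7

The symbol for carbon appears 7 times in the SMILES. Lowercase c denotes aromatic carbon and counts toward C.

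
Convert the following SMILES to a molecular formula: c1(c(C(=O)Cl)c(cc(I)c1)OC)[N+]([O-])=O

C8H5ClINO4

Heavy atoms from the SMILES: 8 C, 1 Cl, 1 I, 1 N, 4 O.
Implicit hydrogens by atom environment:
  4 × C (aromatic): no H
  3 × O: no H
  2 × C (aromatic): 1 H each → 2
  1 × C: 3 H
  1 × C: no H
  1 × Cl: no H
  1 × I: no H
  1 × N (charge +1): no H
  1 × O (charge -1): no H
  Total hydrogens = 5.
Molecular formula: C8H5ClINO4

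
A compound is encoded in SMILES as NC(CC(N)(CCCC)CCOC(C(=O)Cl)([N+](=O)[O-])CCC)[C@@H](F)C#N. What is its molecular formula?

C16H28ClFN4O4

Heavy atoms from the SMILES: 16 C, 1 Cl, 1 F, 4 N, 4 O.
Implicit hydrogens by atom environment:
  8 × C: 2 H each → 16
  4 × C: no H
  3 × O: no H
  2 × C: 3 H each → 6
  2 × C: 1 H each → 2
  2 × N: 2 H each → 4
  1 × Cl: no H
  1 × F: no H
  1 × N (charge +1): no H
  1 × N: no H
  1 × O (charge -1): no H
  Total hydrogens = 28.
Molecular formula: C16H28ClFN4O4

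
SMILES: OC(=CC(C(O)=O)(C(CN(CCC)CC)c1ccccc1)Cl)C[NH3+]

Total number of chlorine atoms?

The symbol for chlorine appears 1 time in the SMILES.

1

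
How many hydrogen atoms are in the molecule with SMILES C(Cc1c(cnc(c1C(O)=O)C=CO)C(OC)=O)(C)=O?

13

Hydrogens are implicit in SMILES; fill each atom to its normal valence:
  4 × C (aromatic): no H
  4 × O: no H
  3 × C: no H
  2 × C: 3 H each → 6
  2 × C: 1 H each → 2
  2 × O: 1 H each → 2
  1 × C: 2 H
  1 × C (aromatic): 1 H
  1 × N (aromatic): no H
  Total hydrogens = 13.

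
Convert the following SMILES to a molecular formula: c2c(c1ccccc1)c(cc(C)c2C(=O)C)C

C16H16O

Heavy atoms from the SMILES: 16 C, 1 O.
Implicit hydrogens by atom environment:
  7 × C (aromatic): 1 H each → 7
  5 × C (aromatic): no H
  3 × C: 3 H each → 9
  1 × C: no H
  1 × O: no H
  Total hydrogens = 16.
Molecular formula: C16H16O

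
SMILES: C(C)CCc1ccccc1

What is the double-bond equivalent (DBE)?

4

Molecular formula from the SMILES: C10H14.
DoU = (2C + 2 + N − H − X)/2 = (2·10 + 2 + 0 − 14 − 0)/2 = 8/2 = 4.
(Structurally: 1 ring(s) + 3 π bond(s) = 4.)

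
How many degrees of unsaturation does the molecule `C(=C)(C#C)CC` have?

Molecular formula from the SMILES: C6H8.
DoU = (2C + 2 + N − H − X)/2 = (2·6 + 2 + 0 − 8 − 0)/2 = 6/2 = 3.
(Structurally: 0 ring(s) + 3 π bond(s) = 3.)

3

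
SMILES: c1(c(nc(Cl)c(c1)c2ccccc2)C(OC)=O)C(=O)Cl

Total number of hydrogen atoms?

Hydrogens are implicit in SMILES; fill each atom to its normal valence:
  6 × C (aromatic): 1 H each → 6
  5 × C (aromatic): no H
  3 × O: no H
  2 × C: no H
  2 × Cl: no H
  1 × C: 3 H
  1 × N (aromatic): no H
  Total hydrogens = 9.

9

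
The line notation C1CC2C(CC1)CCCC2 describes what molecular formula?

Heavy atoms from the SMILES: 10 C.
Implicit hydrogens by atom environment:
  8 × C: 2 H each → 16
  2 × C: 1 H each → 2
  Total hydrogens = 18.
Molecular formula: C10H18

C10H18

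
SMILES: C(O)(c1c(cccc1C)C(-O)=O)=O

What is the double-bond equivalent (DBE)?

6

Molecular formula from the SMILES: C9H8O4.
DoU = (2C + 2 + N − H − X)/2 = (2·9 + 2 + 0 − 8 − 0)/2 = 12/2 = 6.
(Structurally: 1 ring(s) + 5 π bond(s) = 6.)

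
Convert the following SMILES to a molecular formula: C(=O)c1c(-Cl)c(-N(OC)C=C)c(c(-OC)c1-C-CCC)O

C15H20ClNO4

Heavy atoms from the SMILES: 15 C, 1 Cl, 1 N, 4 O.
Implicit hydrogens by atom environment:
  6 × C (aromatic): no H
  4 × C: 2 H each → 8
  3 × C: 3 H each → 9
  3 × O: no H
  2 × C: 1 H each → 2
  1 × Cl: no H
  1 × N: no H
  1 × O: 1 H
  Total hydrogens = 20.
Molecular formula: C15H20ClNO4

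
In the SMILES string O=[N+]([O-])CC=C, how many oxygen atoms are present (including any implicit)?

2

The symbol for oxygen appears 2 times in the SMILES.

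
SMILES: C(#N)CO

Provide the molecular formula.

Heavy atoms from the SMILES: 2 C, 1 N, 1 O.
Implicit hydrogens by atom environment:
  1 × C: 2 H
  1 × C: no H
  1 × N: no H
  1 × O: 1 H
  Total hydrogens = 3.
Molecular formula: C2H3NO

C2H3NO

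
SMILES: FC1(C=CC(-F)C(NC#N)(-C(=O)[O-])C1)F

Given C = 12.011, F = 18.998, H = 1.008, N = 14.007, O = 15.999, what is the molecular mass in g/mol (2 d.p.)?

Molecular formula: C8H6F3N2O2-.
M = 8×12.011 + 3×18.998 + 6×1.008 + 2×14.007 + 2×15.999 = 219.14 g/mol.

219.14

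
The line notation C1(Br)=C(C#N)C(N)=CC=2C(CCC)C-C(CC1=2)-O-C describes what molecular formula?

Heavy atoms from the SMILES: 1 Br, 15 C, 2 N, 1 O.
Implicit hydrogens by atom environment:
  5 × C (aromatic): no H
  4 × C: 2 H each → 8
  2 × C: 3 H each → 6
  2 × C: 1 H each → 2
  1 × Br: no H
  1 × C (aromatic): 1 H
  1 × C: no H
  1 × N: 2 H
  1 × N: no H
  1 × O: no H
  Total hydrogens = 19.
Molecular formula: C15H19BrN2O

C15H19BrN2O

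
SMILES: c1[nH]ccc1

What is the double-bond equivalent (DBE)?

3

Molecular formula from the SMILES: C4H5N.
DoU = (2C + 2 + N − H − X)/2 = (2·4 + 2 + 1 − 5 − 0)/2 = 6/2 = 3.
(Structurally: 1 ring(s) + 2 π bond(s) = 3.)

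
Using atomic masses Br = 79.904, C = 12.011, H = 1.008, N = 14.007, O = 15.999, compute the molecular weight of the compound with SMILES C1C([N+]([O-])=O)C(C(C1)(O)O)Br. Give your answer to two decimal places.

226.03

Molecular formula: C5H8BrNO4.
M = 1×79.904 + 5×12.011 + 8×1.008 + 1×14.007 + 4×15.999 = 226.03 g/mol.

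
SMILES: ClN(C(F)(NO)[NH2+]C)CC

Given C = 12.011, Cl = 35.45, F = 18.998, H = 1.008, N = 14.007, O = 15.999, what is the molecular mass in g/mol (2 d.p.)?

172.61

Molecular formula: C4H12ClFN3O+.
M = 4×12.011 + 1×35.45 + 1×18.998 + 12×1.008 + 3×14.007 + 1×15.999 = 172.61 g/mol.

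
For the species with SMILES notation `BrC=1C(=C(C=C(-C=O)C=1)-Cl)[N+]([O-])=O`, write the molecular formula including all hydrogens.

C7H3BrClNO3

Heavy atoms from the SMILES: 1 Br, 7 C, 1 Cl, 1 N, 3 O.
Implicit hydrogens by atom environment:
  4 × C (aromatic): no H
  2 × C (aromatic): 1 H each → 2
  2 × O: no H
  1 × Br: no H
  1 × C: 1 H
  1 × Cl: no H
  1 × N (charge +1): no H
  1 × O (charge -1): no H
  Total hydrogens = 3.
Molecular formula: C7H3BrClNO3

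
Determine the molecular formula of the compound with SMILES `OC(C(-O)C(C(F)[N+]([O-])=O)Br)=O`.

Heavy atoms from the SMILES: 1 Br, 4 C, 1 F, 1 N, 5 O.
Implicit hydrogens by atom environment:
  3 × C: 1 H each → 3
  2 × O: 1 H each → 2
  2 × O: no H
  1 × Br: no H
  1 × C: no H
  1 × F: no H
  1 × N (charge +1): no H
  1 × O (charge -1): no H
  Total hydrogens = 5.
Molecular formula: C4H5BrFNO5

C4H5BrFNO5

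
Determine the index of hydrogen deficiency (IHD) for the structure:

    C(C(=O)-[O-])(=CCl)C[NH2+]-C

Molecular formula from the SMILES: C5H8ClNO2.
DoU = (2C + 2 + N − H − X)/2 = (2·5 + 2 + 1 − 8 − 1)/2 = 4/2 = 2.
(Structurally: 0 ring(s) + 2 π bond(s) = 2.)

2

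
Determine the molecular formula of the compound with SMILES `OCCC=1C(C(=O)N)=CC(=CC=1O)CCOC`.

C12H17NO4

Heavy atoms from the SMILES: 12 C, 1 N, 4 O.
Implicit hydrogens by atom environment:
  4 × C: 2 H each → 8
  4 × C (aromatic): no H
  2 × C (aromatic): 1 H each → 2
  2 × O: 1 H each → 2
  2 × O: no H
  1 × C: 3 H
  1 × C: no H
  1 × N: 2 H
  Total hydrogens = 17.
Molecular formula: C12H17NO4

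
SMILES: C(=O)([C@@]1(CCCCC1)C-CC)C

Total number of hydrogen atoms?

Hydrogens are implicit in SMILES; fill each atom to its normal valence:
  7 × C: 2 H each → 14
  2 × C: 3 H each → 6
  2 × C: no H
  1 × O: no H
  Total hydrogens = 20.

20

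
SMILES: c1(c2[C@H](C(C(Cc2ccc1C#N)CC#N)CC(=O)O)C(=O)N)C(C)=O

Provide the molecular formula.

Heavy atoms from the SMILES: 18 C, 3 N, 4 O.
Implicit hydrogens by atom environment:
  5 × C: no H
  4 × C (aromatic): no H
  3 × C: 2 H each → 6
  3 × C: 1 H each → 3
  3 × O: no H
  2 × C (aromatic): 1 H each → 2
  2 × N: no H
  1 × C: 3 H
  1 × N: 2 H
  1 × O: 1 H
  Total hydrogens = 17.
Molecular formula: C18H17N3O4

C18H17N3O4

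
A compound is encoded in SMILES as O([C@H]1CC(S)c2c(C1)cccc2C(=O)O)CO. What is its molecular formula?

C12H14O4S

Heavy atoms from the SMILES: 12 C, 4 O, 1 S.
Implicit hydrogens by atom environment:
  3 × C: 2 H each → 6
  3 × C (aromatic): 1 H each → 3
  3 × C (aromatic): no H
  2 × C: 1 H each → 2
  2 × O: 1 H each → 2
  2 × O: no H
  1 × C: no H
  1 × S: 1 H
  Total hydrogens = 14.
Molecular formula: C12H14O4S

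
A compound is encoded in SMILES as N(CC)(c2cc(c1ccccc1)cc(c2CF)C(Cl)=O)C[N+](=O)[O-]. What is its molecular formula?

Heavy atoms from the SMILES: 17 C, 1 Cl, 1 F, 2 N, 3 O.
Implicit hydrogens by atom environment:
  7 × C (aromatic): 1 H each → 7
  5 × C (aromatic): no H
  3 × C: 2 H each → 6
  2 × O: no H
  1 × C: 3 H
  1 × C: no H
  1 × Cl: no H
  1 × F: no H
  1 × N: no H
  1 × N (charge +1): no H
  1 × O (charge -1): no H
  Total hydrogens = 16.
Molecular formula: C17H16ClFN2O3

C17H16ClFN2O3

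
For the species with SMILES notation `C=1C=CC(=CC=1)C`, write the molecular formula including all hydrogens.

C7H8

Heavy atoms from the SMILES: 7 C.
Implicit hydrogens by atom environment:
  5 × C (aromatic): 1 H each → 5
  1 × C: 3 H
  1 × C (aromatic): no H
  Total hydrogens = 8.
Molecular formula: C7H8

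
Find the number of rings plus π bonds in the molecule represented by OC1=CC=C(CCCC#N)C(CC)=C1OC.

Molecular formula from the SMILES: C13H17NO2.
DoU = (2C + 2 + N − H − X)/2 = (2·13 + 2 + 1 − 17 − 0)/2 = 12/2 = 6.
(Structurally: 1 ring(s) + 5 π bond(s) = 6.)

6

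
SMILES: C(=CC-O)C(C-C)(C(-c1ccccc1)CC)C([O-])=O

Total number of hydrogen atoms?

Hydrogens are implicit in SMILES; fill each atom to its normal valence:
  5 × C (aromatic): 1 H each → 5
  3 × C: 2 H each → 6
  3 × C: 1 H each → 3
  2 × C: 3 H each → 6
  2 × C: no H
  1 × C (aromatic): no H
  1 × O: 1 H
  1 × O: no H
  1 × O (charge -1): no H
  Total hydrogens = 21.

21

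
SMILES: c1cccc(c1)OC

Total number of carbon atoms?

7

The symbol for carbon appears 7 times in the SMILES. Lowercase c denotes aromatic carbon and counts toward C.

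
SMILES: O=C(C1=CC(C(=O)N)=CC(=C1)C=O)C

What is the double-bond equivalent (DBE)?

7

Molecular formula from the SMILES: C10H9NO3.
DoU = (2C + 2 + N − H − X)/2 = (2·10 + 2 + 1 − 9 − 0)/2 = 14/2 = 7.
(Structurally: 1 ring(s) + 6 π bond(s) = 7.)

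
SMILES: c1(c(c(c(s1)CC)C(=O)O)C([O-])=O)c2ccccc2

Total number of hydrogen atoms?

Hydrogens are implicit in SMILES; fill each atom to its normal valence:
  5 × C (aromatic): 1 H each → 5
  5 × C (aromatic): no H
  2 × C: no H
  2 × O: no H
  1 × C: 3 H
  1 × C: 2 H
  1 × O: 1 H
  1 × O (charge -1): no H
  1 × S (aromatic): no H
  Total hydrogens = 11.

11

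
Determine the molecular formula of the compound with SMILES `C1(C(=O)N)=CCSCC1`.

C6H9NOS

Heavy atoms from the SMILES: 6 C, 1 N, 1 O, 1 S.
Implicit hydrogens by atom environment:
  3 × C: 2 H each → 6
  2 × C: no H
  1 × C: 1 H
  1 × N: 2 H
  1 × O: no H
  1 × S: no H
  Total hydrogens = 9.
Molecular formula: C6H9NOS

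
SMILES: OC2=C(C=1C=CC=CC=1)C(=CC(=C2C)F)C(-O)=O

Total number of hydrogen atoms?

11

Hydrogens are implicit in SMILES; fill each atom to its normal valence:
  6 × C (aromatic): 1 H each → 6
  6 × C (aromatic): no H
  2 × O: 1 H each → 2
  1 × C: 3 H
  1 × C: no H
  1 × F: no H
  1 × O: no H
  Total hydrogens = 11.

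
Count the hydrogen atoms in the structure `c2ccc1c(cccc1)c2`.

8

Hydrogens are implicit in SMILES; fill each atom to its normal valence:
  8 × C (aromatic): 1 H each → 8
  2 × C (aromatic): no H
  Total hydrogens = 8.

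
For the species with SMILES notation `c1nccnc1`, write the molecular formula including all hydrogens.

Heavy atoms from the SMILES: 4 C, 2 N.
Implicit hydrogens by atom environment:
  4 × C (aromatic): 1 H each → 4
  2 × N (aromatic): no H
  Total hydrogens = 4.
Molecular formula: C4H4N2

C4H4N2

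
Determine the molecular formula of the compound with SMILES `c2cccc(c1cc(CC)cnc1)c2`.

C13H13N

Heavy atoms from the SMILES: 13 C, 1 N.
Implicit hydrogens by atom environment:
  8 × C (aromatic): 1 H each → 8
  3 × C (aromatic): no H
  1 × C: 3 H
  1 × C: 2 H
  1 × N (aromatic): no H
  Total hydrogens = 13.
Molecular formula: C13H13N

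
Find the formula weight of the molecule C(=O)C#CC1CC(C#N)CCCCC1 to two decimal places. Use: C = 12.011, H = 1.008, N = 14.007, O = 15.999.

Molecular formula: C12H15NO.
M = 12×12.011 + 15×1.008 + 1×14.007 + 1×15.999 = 189.26 g/mol.

189.26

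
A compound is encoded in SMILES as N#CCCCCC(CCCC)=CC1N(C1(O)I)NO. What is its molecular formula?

C13H22IN3O2

Heavy atoms from the SMILES: 13 C, 1 I, 3 N, 2 O.
Implicit hydrogens by atom environment:
  7 × C: 2 H each → 14
  3 × C: no H
  2 × C: 1 H each → 2
  2 × N: no H
  2 × O: 1 H each → 2
  1 × C: 3 H
  1 × I: no H
  1 × N: 1 H
  Total hydrogens = 22.
Molecular formula: C13H22IN3O2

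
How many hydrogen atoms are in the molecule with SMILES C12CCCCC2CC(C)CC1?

20

Hydrogens are implicit in SMILES; fill each atom to its normal valence:
  7 × C: 2 H each → 14
  3 × C: 1 H each → 3
  1 × C: 3 H
  Total hydrogens = 20.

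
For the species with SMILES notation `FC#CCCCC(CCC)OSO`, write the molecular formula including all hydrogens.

Heavy atoms from the SMILES: 9 C, 1 F, 2 O, 1 S.
Implicit hydrogens by atom environment:
  5 × C: 2 H each → 10
  2 × C: no H
  1 × C: 3 H
  1 × C: 1 H
  1 × F: no H
  1 × O: 1 H
  1 × O: no H
  1 × S: no H
  Total hydrogens = 15.
Molecular formula: C9H15FO2S

C9H15FO2S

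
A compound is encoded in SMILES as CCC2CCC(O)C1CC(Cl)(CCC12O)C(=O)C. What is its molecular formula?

Heavy atoms from the SMILES: 14 C, 1 Cl, 3 O.
Implicit hydrogens by atom environment:
  6 × C: 2 H each → 12
  3 × C: 1 H each → 3
  3 × C: no H
  2 × C: 3 H each → 6
  2 × O: 1 H each → 2
  1 × Cl: no H
  1 × O: no H
  Total hydrogens = 23.
Molecular formula: C14H23ClO3

C14H23ClO3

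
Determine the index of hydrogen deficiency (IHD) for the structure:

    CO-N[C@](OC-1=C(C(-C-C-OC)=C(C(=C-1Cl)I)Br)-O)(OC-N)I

Molecular formula from the SMILES: C12H16BrClI2N2O5.
DoU = (2C + 2 + N − H − X)/2 = (2·12 + 2 + 2 − 16 − 4)/2 = 8/2 = 4.
(Structurally: 1 ring(s) + 3 π bond(s) = 4.)

4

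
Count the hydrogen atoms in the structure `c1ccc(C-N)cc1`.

Hydrogens are implicit in SMILES; fill each atom to its normal valence:
  5 × C (aromatic): 1 H each → 5
  1 × C: 2 H
  1 × C (aromatic): no H
  1 × N: 2 H
  Total hydrogens = 9.

9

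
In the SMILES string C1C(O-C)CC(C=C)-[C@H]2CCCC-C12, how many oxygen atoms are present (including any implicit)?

The symbol for oxygen appears 1 time in the SMILES.

1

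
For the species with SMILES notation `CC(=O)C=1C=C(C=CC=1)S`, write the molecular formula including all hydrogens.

C8H8OS

Heavy atoms from the SMILES: 8 C, 1 O, 1 S.
Implicit hydrogens by atom environment:
  4 × C (aromatic): 1 H each → 4
  2 × C (aromatic): no H
  1 × C: 3 H
  1 × C: no H
  1 × O: no H
  1 × S: 1 H
  Total hydrogens = 8.
Molecular formula: C8H8OS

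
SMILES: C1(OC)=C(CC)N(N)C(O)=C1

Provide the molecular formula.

C7H12N2O2

Heavy atoms from the SMILES: 7 C, 2 N, 2 O.
Implicit hydrogens by atom environment:
  3 × C (aromatic): no H
  2 × C: 3 H each → 6
  1 × C: 2 H
  1 × C (aromatic): 1 H
  1 × N: 2 H
  1 × N (aromatic): no H
  1 × O: 1 H
  1 × O: no H
  Total hydrogens = 12.
Molecular formula: C7H12N2O2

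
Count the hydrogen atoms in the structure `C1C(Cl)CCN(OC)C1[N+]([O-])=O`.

Hydrogens are implicit in SMILES; fill each atom to its normal valence:
  3 × C: 2 H each → 6
  2 × C: 1 H each → 2
  2 × O: no H
  1 × C: 3 H
  1 × Cl: no H
  1 × N: no H
  1 × N (charge +1): no H
  1 × O (charge -1): no H
  Total hydrogens = 11.

11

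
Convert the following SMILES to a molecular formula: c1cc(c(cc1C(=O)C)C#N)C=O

Heavy atoms from the SMILES: 10 C, 1 N, 2 O.
Implicit hydrogens by atom environment:
  3 × C (aromatic): 1 H each → 3
  3 × C (aromatic): no H
  2 × C: no H
  2 × O: no H
  1 × C: 3 H
  1 × C: 1 H
  1 × N: no H
  Total hydrogens = 7.
Molecular formula: C10H7NO2

C10H7NO2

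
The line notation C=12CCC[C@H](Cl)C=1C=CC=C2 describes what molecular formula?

C10H11Cl

Heavy atoms from the SMILES: 10 C, 1 Cl.
Implicit hydrogens by atom environment:
  4 × C (aromatic): 1 H each → 4
  3 × C: 2 H each → 6
  2 × C (aromatic): no H
  1 × C: 1 H
  1 × Cl: no H
  Total hydrogens = 11.
Molecular formula: C10H11Cl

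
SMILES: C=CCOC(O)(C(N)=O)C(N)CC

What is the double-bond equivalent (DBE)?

Molecular formula from the SMILES: C8H16N2O3.
DoU = (2C + 2 + N − H − X)/2 = (2·8 + 2 + 2 − 16 − 0)/2 = 4/2 = 2.
(Structurally: 0 ring(s) + 2 π bond(s) = 2.)

2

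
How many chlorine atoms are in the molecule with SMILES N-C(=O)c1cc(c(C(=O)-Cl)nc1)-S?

1

The symbol for chlorine appears 1 time in the SMILES.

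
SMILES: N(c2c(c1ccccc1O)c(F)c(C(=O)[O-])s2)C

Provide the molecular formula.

Heavy atoms from the SMILES: 12 C, 1 F, 1 N, 3 O, 1 S.
Implicit hydrogens by atom environment:
  6 × C (aromatic): no H
  4 × C (aromatic): 1 H each → 4
  1 × C: 3 H
  1 × C: no H
  1 × F: no H
  1 × N: 1 H
  1 × O: 1 H
  1 × O: no H
  1 × O (charge -1): no H
  1 × S (aromatic): no H
  Total hydrogens = 9.
Net charge -1.
Molecular formula: C12H9FNO3S-

C12H9FNO3S-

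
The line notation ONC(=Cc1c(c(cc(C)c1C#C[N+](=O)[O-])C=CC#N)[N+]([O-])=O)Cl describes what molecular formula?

C14H9ClN4O5

Heavy atoms from the SMILES: 14 C, 1 Cl, 4 N, 5 O.
Implicit hydrogens by atom environment:
  5 × C (aromatic): no H
  4 × C: no H
  3 × C: 1 H each → 3
  2 × N (charge +1): no H
  2 × O: no H
  2 × O (charge -1): no H
  1 × C: 3 H
  1 × C (aromatic): 1 H
  1 × Cl: no H
  1 × N: 1 H
  1 × N: no H
  1 × O: 1 H
  Total hydrogens = 9.
Molecular formula: C14H9ClN4O5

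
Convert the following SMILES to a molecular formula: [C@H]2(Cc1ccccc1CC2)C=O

Heavy atoms from the SMILES: 11 C, 1 O.
Implicit hydrogens by atom environment:
  4 × C (aromatic): 1 H each → 4
  3 × C: 2 H each → 6
  2 × C: 1 H each → 2
  2 × C (aromatic): no H
  1 × O: no H
  Total hydrogens = 12.
Molecular formula: C11H12O

C11H12O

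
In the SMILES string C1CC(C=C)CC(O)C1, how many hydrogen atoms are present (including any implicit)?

14

Hydrogens are implicit in SMILES; fill each atom to its normal valence:
  5 × C: 2 H each → 10
  3 × C: 1 H each → 3
  1 × O: 1 H
  Total hydrogens = 14.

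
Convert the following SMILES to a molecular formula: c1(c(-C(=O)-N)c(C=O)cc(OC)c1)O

C9H9NO4

Heavy atoms from the SMILES: 9 C, 1 N, 4 O.
Implicit hydrogens by atom environment:
  4 × C (aromatic): no H
  3 × O: no H
  2 × C (aromatic): 1 H each → 2
  1 × C: 3 H
  1 × C: 1 H
  1 × C: no H
  1 × N: 2 H
  1 × O: 1 H
  Total hydrogens = 9.
Molecular formula: C9H9NO4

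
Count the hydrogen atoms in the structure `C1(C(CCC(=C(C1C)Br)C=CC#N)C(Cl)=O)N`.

Hydrogens are implicit in SMILES; fill each atom to its normal valence:
  5 × C: 1 H each → 5
  4 × C: no H
  2 × C: 2 H each → 4
  1 × Br: no H
  1 × C: 3 H
  1 × Cl: no H
  1 × N: 2 H
  1 × N: no H
  1 × O: no H
  Total hydrogens = 14.

14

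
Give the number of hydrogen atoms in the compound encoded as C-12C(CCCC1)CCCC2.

Hydrogens are implicit in SMILES; fill each atom to its normal valence:
  8 × C: 2 H each → 16
  2 × C: 1 H each → 2
  Total hydrogens = 18.

18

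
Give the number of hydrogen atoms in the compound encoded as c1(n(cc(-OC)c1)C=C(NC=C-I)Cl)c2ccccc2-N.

15

Hydrogens are implicit in SMILES; fill each atom to its normal valence:
  6 × C (aromatic): 1 H each → 6
  4 × C (aromatic): no H
  3 × C: 1 H each → 3
  1 × C: 3 H
  1 × C: no H
  1 × Cl: no H
  1 × I: no H
  1 × N: 2 H
  1 × N: 1 H
  1 × N (aromatic): no H
  1 × O: no H
  Total hydrogens = 15.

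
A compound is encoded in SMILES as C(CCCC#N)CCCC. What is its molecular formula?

Heavy atoms from the SMILES: 9 C, 1 N.
Implicit hydrogens by atom environment:
  7 × C: 2 H each → 14
  1 × C: 3 H
  1 × C: no H
  1 × N: no H
  Total hydrogens = 17.
Molecular formula: C9H17N

C9H17N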